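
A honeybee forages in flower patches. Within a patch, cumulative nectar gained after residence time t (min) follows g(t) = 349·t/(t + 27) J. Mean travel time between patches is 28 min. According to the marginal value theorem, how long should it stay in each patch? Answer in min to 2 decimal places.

27.50 min

Optimal t* satisfies g'(t*) = g(t*)/(T + t*).
g'(t) = 349·27/(t + 27)². Setting 349·27/(t+27)² = 349t/[(t+27)(28+t)] gives 27(28+t) = t(t+27), so t² = 27×28 = 756.
t* = √756 = 27.5 min.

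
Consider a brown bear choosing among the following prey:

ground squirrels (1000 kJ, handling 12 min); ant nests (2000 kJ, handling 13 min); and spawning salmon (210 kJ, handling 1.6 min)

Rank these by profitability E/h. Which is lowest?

Profitability E/h (kJ/min): ground squirrels = 1000/12 = 83.3, ant nests = 2000/13 = 154, spawning salmon = 210/1.6 = 131.
Ranked: ant nests > spawning salmon > ground squirrels.

ground squirrels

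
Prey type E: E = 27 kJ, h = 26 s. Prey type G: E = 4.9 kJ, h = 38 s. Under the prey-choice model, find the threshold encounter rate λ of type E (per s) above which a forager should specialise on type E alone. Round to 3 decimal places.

The zero-one rule: include type G iff E₂/h₂ > λE₁/(1+λh₁). Equality gives the switch point.
λE₁h₂ = E₂ + λE₂h₁ ⇒ λ = E₂/(E₁h₂ − E₂h₁) = 4.9/(1026 − 127.4) = 0.005453 per s.

0.005 per s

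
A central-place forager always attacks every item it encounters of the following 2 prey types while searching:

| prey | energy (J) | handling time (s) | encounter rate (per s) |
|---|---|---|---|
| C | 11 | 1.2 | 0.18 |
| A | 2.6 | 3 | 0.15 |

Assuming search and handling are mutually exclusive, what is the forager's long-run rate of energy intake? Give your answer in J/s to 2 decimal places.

Energy encountered per unit search time: 0.18×11 + 0.15×2.6 = 2.37 J/s.
Handling time per unit search time: 0.18×1.2 + 0.15×3 = 0.666.
Rate = 2.37/(1 + 0.666) = 1.423 J/s.

1.42 J/s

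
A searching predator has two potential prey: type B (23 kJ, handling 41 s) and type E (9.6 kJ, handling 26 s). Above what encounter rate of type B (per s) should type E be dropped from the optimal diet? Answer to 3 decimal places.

0.047 per s

At the threshold, the rate on type B alone equals the profitability of type E: λ·23/(1 + λ·41) = 9.6/26 = 0.3692.
Rearranging, λ(23 − 0.3692×41) = 0.3692, so λ = 0.3692/7.862 = 0.04697 per s.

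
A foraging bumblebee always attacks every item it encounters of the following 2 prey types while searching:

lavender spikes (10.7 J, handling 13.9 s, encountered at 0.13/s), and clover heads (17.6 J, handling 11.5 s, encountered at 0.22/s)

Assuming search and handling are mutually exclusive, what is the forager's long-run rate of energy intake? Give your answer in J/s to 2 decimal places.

0.99 J/s

Energy encountered per unit search time: 0.13×10.7 + 0.22×17.6 = 5.263 J/s.
Handling time per unit search time: 0.13×13.9 + 0.22×11.5 = 4.337.
Rate = 5.263/(1 + 4.337) = 0.9861 J/s.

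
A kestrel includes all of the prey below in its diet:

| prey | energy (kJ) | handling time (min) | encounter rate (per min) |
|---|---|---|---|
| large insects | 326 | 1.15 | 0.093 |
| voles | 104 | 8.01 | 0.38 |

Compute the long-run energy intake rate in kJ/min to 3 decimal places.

16.825 kJ/min

Energy encountered per unit search time: 0.093×326 + 0.38×104 = 69.84 kJ/min.
Handling time per unit search time: 0.093×1.15 + 0.38×8.01 = 3.151.
Rate = 69.84/(1 + 3.151) = 16.83 kJ/min.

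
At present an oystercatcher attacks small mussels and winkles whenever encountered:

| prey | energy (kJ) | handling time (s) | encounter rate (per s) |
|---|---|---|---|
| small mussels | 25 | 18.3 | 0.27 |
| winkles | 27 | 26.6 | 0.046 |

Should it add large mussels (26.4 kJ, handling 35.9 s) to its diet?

No

Intake rate on the current diet: R = (0.27×25 + 0.046×27) / (1 + 0.27×18.3 + 0.046×26.6) = 7.992/7.165 = 1.115 kJ/s.
large mussels: E/h = 26.4/35.9 = 0.7354 kJ/s.
Since 0.7354 < R, time spent handling large mussels is better spent searching.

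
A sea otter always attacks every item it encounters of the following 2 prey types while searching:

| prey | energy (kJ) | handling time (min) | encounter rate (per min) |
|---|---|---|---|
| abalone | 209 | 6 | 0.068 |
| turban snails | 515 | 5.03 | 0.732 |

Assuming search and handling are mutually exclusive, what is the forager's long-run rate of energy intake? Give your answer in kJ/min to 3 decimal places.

R = (0.068×209 + 0.732×515) / (1 + 0.068×6 + 0.732×5.03) = 391.2/5.09 = 76.86 kJ/min.

76.856 kJ/min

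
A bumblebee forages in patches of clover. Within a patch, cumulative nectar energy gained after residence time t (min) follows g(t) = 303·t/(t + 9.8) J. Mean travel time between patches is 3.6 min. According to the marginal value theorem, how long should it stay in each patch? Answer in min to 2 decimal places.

5.94 min

Maximise g(t)/(T+t): set derivative to zero → g'(t)(T+t) = g(t).
g'(t) = 303·9.8/(t + 9.8)². Setting 303·9.8/(t+9.8)² = 303t/[(t+9.8)(3.6+t)] gives 9.8(3.6+t) = t(t+9.8), so t² = 9.8×3.6 = 35.28.
t* = √35.28 = 5.94 min.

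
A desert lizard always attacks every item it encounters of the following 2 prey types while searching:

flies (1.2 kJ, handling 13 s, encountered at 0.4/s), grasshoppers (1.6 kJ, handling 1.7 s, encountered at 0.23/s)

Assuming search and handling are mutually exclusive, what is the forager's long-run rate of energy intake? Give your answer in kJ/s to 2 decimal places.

0.13 kJ/s

Energy encountered per unit search time: 0.4×1.2 + 0.23×1.6 = 0.848 kJ/s.
Handling time per unit search time: 0.4×13 + 0.23×1.7 = 5.591.
Rate = 0.848/(1 + 5.591) = 0.1287 kJ/s.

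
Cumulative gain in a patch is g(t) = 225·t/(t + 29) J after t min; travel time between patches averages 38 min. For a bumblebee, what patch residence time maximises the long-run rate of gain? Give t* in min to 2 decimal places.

Maximise g(t)/(T+t): set derivative to zero → g'(t)(T+t) = g(t).
g'(t) = 225·29/(t + 29)². Setting 225·29/(t+29)² = 225t/[(t+29)(38+t)] gives 29(38+t) = t(t+29), so t² = 29×38 = 1102.
t* = √1102 = 33.2 min.

33.20 min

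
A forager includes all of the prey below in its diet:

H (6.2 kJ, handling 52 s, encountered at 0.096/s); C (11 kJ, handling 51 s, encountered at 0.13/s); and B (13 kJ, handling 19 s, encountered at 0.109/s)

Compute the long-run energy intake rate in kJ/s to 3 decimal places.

Energy encountered per unit search time: 0.096×6.2 + 0.13×11 + 0.109×13 = 3.442 kJ/s.
Handling time per unit search time: 0.096×52 + 0.13×51 + 0.109×19 = 13.69.
Rate = 3.442/(1 + 13.69) = 0.2343 kJ/s.

0.234 kJ/s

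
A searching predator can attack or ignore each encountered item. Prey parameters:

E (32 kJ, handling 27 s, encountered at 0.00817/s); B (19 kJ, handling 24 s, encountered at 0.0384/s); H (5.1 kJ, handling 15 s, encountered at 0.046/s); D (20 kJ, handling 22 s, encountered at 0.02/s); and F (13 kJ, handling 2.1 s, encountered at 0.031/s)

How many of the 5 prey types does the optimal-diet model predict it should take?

4

Profitabilities (E/h, kJ/s): F 6.19, E 1.19, D 0.909, B 0.792, H 0.34. Add prey in this order while the next type's profitability exceeds the intake rate on those already taken.
Rate on top 1: 0.3784. E: 1.19 > 0.3784 → include.
Rate on top 2: 0.5168. D: 0.909 > 0.5168 → include.
Rate on top 3: 0.6168. B: 0.792 > 0.6168 → include.
Rate on top 4: 0.6777. H: 0.34 < 0.6777 → exclude; stop.
Optimal diet: F, E, D, B — 4 of 5 types.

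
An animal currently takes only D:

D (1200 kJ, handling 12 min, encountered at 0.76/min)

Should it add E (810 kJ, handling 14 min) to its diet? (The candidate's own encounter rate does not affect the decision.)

No

Intake rate on the current diet: R = (0.76×1200) / (1 + 0.76×12) = 912/10.12 = 90.12 kJ/min.
E: E/h = 810/14 = 57.86 kJ/min.
Since 57.86 < R, time spent handling E is better spent searching.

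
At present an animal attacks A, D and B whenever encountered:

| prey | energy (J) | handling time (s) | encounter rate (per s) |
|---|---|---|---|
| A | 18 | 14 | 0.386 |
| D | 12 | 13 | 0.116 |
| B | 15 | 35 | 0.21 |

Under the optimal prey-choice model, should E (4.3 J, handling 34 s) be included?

No

Current rate: (0.386×18 + 0.116×12 + 0.21×15)/(1 + 0.386×14 + 0.116×13 + 0.21×35) = 0.7529 J/s.
Profitability of E: 4.3/34 = 0.1265 J/s.
0.1265 < 0.7529, so adding E would lower the average — exclude it.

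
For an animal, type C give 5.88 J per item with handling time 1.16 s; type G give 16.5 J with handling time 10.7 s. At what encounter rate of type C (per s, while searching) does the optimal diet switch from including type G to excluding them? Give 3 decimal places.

0.377 per s

At the threshold, the rate on type C alone equals the profitability of type G: λ·5.88/(1 + λ·1.16) = 16.5/10.7 = 1.542.
Rearranging, λ(5.88 − 1.542×1.16) = 1.542, so λ = 1.542/4.091 = 0.3769 per s.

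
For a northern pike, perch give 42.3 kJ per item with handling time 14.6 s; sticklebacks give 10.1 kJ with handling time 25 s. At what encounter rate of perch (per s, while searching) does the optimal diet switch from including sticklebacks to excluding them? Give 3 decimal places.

At the threshold, the rate on perch alone equals the profitability of sticklebacks: λ·42.3/(1 + λ·14.6) = 10.1/25 = 0.404.
Rearranging, λ(42.3 − 0.404×14.6) = 0.404, so λ = 0.404/36.4 = 0.0111 per s.

0.011 per s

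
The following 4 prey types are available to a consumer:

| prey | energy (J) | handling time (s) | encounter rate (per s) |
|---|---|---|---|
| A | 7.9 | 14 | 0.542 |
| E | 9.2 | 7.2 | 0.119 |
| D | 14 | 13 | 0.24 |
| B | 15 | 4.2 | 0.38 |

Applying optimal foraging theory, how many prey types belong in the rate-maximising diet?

1

Rank by E/h (J/s): B 3.57, E 1.28, D 1.08, A 0.564. Include each in turn until the next type's E/h falls below the running intake rate.
Rate on top 1: 2.196. E: 1.28 < 2.196 → exclude; stop.
Optimal diet: B — 1 of 4 types.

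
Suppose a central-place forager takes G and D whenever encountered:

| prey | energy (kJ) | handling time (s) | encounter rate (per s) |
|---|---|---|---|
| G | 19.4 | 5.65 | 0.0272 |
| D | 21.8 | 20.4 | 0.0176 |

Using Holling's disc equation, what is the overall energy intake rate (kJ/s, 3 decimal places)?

R = Σλ_iE_i / (1 + Σλ_ih_i)
Numerator: 0.0272×19.4 + 0.0176×21.8 = 0.9114
Denominator: 1 + 0.0272×5.65 + 0.0176×20.4 = 1.513
R = 0.9114/1.513 = 0.6025 kJ/s

0.602 kJ/s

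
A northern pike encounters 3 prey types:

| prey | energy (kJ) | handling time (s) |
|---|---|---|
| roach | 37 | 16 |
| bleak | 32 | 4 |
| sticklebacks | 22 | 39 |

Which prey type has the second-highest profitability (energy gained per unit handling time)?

roach

Profitability E/h (kJ/s): roach = 37/16 = 2.31, bleak = 32/4 = 8, sticklebacks = 22/39 = 0.564.
Ranked: bleak > roach > sticklebacks.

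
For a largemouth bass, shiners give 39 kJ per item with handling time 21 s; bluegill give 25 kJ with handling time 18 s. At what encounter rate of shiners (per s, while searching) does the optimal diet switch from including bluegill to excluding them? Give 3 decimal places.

0.141 per s

Drop bluegill once their profitability E₂/h₂ falls below the rate achievable on shiners alone: E₂/h₂ = λE₁/(1 + λh₁).
Solve for λ: λE₁h₂ = E₂(1 + λh₁) → λ(E₁h₂ − E₂h₁) = E₂ → λ = E₂/(E₁h₂ − E₂h₁).
λ = 25/(39×18 − 25×21) = 25/177 = 0.1412 per s.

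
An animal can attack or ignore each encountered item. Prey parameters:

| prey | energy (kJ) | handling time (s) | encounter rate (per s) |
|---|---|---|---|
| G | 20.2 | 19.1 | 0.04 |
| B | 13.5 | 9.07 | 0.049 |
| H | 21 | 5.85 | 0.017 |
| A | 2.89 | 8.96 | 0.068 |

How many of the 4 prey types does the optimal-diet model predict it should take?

3

E/h in descending order: H 3.59, B 1.49, G 1.06, A 0.323 kJ/s. The optimal diet is the largest prefix of this list for which every included type satisfies E_i/h_i > R on the types above it.
Rate on top 1: 0.3247. B: 1.49 > 0.3247 → include.
Rate on top 2: 0.6597. G: 1.06 > 0.6597 → include.
Rate on top 3: 0.7914. A: 0.323 < 0.7914 → exclude; stop.
Optimal diet: H, B, G — 3 of 4 types.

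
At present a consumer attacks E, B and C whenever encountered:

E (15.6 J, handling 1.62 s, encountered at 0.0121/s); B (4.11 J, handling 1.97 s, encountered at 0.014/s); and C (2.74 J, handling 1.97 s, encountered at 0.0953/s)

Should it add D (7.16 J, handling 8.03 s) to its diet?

Intake rate on the current diet: R = (0.0121×15.6 + 0.014×4.11 + 0.0953×2.74) / (1 + 0.0121×1.62 + 0.014×1.97 + 0.0953×1.97) = 0.5074/1.235 = 0.4109 J/s.
Profitability of D: 7.16/8.03 = 0.8917 J/s.
Since 0.8917 > R, including D increases the long-run rate.

Yes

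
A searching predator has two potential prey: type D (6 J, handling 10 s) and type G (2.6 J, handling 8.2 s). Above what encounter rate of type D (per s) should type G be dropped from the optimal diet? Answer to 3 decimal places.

The zero-one rule: include type G iff E₂/h₂ > λE₁/(1+λh₁). Equality gives the switch point.
λE₁h₂ = E₂ + λE₂h₁ ⇒ λ = E₂/(E₁h₂ − E₂h₁) = 2.6/(49.2 − 26) = 0.1121 per s.

0.112 per s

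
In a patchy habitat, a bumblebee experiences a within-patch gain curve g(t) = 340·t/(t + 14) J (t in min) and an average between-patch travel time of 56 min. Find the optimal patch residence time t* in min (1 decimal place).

Optimal t* satisfies g'(t*) = g(t*)/(T + t*).
g'(t) = 340·14/(t + 14)². Setting 340·14/(t+14)² = 340t/[(t+14)(56+t)] gives 14(56+t) = t(t+14), so t² = 14×56 = 784.
t* = √784 = 28 min.

28.0 min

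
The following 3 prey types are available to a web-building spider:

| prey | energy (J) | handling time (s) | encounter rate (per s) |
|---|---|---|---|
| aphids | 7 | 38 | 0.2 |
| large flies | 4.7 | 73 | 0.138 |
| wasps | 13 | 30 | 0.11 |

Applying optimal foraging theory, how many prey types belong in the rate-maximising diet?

1

Rank by E/h (J/s): wasps 0.433, aphids 0.184, large flies 0.0644. Include each in turn until the next type's E/h falls below the running intake rate.
Rate on top 1: 0.3326. aphids: 0.184 < 0.3326 → exclude; stop.
Optimal diet: wasps — 1 of 3 types.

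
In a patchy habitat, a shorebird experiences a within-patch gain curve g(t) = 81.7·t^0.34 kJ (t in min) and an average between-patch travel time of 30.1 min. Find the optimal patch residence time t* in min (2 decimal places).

Maximise g(t)/(T+t): set derivative to zero → g'(t)(T+t) = g(t).
g'(t) = 0.34·81.7·t^-0.66. Setting 0.34·81.7·t^-0.66 = 81.7·t^0.34/(30.1+t) gives 0.34(30.1+t) = t, so 0.66·t = 0.34×30.1.
t* = 0.34×30.1/0.66 = 15.51 min.

15.51 min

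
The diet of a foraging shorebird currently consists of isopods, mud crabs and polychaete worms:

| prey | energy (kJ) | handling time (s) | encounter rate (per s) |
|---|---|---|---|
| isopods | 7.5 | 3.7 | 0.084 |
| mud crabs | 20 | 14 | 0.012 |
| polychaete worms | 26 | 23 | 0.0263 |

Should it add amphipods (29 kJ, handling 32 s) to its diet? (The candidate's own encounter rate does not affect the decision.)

Current rate: (0.084×7.5 + 0.012×20 + 0.0263×26)/(1 + 0.084×3.7 + 0.012×14 + 0.0263×23) = 0.7457 kJ/s.
amphipods: E/h = 29/32 = 0.9062 kJ/s.
0.9062 > 0.7457, so adding amphipods raises the average — include it.

Yes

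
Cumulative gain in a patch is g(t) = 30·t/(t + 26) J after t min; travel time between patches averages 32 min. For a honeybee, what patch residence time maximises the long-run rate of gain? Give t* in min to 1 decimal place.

28.8 min

Maximise g(t)/(T+t): set derivative to zero → g'(t)(T+t) = g(t).
g'(t) = 30·26/(t + 26)². Setting 30·26/(t+26)² = 30t/[(t+26)(32+t)] gives 26(32+t) = t(t+26), so t² = 26×32 = 832.
t* = √832 = 28.84 min.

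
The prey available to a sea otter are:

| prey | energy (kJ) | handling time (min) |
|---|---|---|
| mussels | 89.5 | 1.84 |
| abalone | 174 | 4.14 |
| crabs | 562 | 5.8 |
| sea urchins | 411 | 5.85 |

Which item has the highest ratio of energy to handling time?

crabs

In descending order of E/h:
crabs: 562/5.8 = 96.9 kJ/min
sea urchins: 411/5.85 = 70.3 kJ/min
mussels: 89.5/1.84 = 48.6 kJ/min
abalone: 174/4.14 = 42 kJ/min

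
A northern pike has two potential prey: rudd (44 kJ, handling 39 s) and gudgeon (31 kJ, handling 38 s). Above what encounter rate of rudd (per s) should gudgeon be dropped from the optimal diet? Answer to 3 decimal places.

0.067 per s

At the threshold, the rate on rudd alone equals the profitability of gudgeon: λ·44/(1 + λ·39) = 31/38 = 0.8158.
Rearranging, λ(44 − 0.8158×39) = 0.8158, so λ = 0.8158/12.18 = 0.06695 per s.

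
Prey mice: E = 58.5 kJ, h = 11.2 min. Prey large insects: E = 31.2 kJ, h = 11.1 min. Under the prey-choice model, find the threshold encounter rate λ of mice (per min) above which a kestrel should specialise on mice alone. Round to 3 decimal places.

0.104 per min

The zero-one rule: include large insects iff E₂/h₂ > λE₁/(1+λh₁). Equality gives the switch point.
λE₁h₂ = E₂ + λE₂h₁ ⇒ λ = E₂/(E₁h₂ − E₂h₁) = 31.2/(649.4 − 349.4) = 0.104 per min.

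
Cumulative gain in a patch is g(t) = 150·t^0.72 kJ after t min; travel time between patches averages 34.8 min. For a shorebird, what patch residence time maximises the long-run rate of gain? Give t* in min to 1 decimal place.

89.5 min

Optimal t* satisfies g'(t*) = g(t*)/(T + t*).
g'(t) = 0.72·150·t^-0.28. Setting 0.72·150·t^-0.28 = 150·t^0.72/(34.8+t) gives 0.72(34.8+t) = t, so 0.28·t = 0.72×34.8.
t* = 0.72×34.8/0.28 = 89.49 min.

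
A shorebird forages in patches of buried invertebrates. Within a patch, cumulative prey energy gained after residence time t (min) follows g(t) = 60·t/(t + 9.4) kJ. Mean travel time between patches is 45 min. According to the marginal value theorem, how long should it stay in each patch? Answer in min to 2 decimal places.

By the marginal value theorem, leave when the instantaneous gain rate g'(t) equals the habitat-wide average g(t)/(T + t).
g'(t) = 60·9.4/(t + 9.4)². Setting 60·9.4/(t+9.4)² = 60t/[(t+9.4)(45+t)] gives 9.4(45+t) = t(t+9.4), so t² = 9.4×45 = 423.
t* = √423 = 20.57 min.

20.57 min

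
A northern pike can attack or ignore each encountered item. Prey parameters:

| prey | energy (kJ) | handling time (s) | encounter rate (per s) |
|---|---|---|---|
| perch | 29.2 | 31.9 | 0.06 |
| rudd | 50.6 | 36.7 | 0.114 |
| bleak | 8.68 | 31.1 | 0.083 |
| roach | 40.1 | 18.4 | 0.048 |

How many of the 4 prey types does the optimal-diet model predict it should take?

2

E/h in descending order: roach 2.18, rudd 1.38, perch 0.915, bleak 0.279 kJ/s. The optimal diet is the largest prefix of this list for which every included type satisfies E_i/h_i > R on the types above it.
Rate on top 1: 1.022. rudd: 1.38 > 1.022 → include.
Rate on top 2: 1.268. perch: 0.915 < 1.268 → exclude; stop.
Optimal diet: roach, rudd — 2 of 4 types.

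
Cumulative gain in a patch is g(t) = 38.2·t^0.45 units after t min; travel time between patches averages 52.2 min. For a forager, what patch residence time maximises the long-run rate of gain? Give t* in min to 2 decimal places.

Optimal t* satisfies g'(t*) = g(t*)/(T + t*).
g'(t) = 0.45·38.2·t^-0.55. Setting 0.45·38.2·t^-0.55 = 38.2·t^0.45/(52.2+t) gives 0.45(52.2+t) = t, so 0.55·t = 0.45×52.2.
t* = 0.45×52.2/0.55 = 42.71 min.

42.71 min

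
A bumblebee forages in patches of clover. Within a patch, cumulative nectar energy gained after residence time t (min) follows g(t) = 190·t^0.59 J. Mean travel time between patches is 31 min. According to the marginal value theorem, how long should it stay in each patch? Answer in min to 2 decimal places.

By the marginal value theorem, leave when the instantaneous gain rate g'(t) equals the habitat-wide average g(t)/(T + t).
g'(t) = 0.59·190·t^-0.41. Setting 0.59·190·t^-0.41 = 190·t^0.59/(31+t) gives 0.59(31+t) = t, so 0.41·t = 0.59×31.
t* = 0.59×31/0.41 = 44.61 min.

44.61 min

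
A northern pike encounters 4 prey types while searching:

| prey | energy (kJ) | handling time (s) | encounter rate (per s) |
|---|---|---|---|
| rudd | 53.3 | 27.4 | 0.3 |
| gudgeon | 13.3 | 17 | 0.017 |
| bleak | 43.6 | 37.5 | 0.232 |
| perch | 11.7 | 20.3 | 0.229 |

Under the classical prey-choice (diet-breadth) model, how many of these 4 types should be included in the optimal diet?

Profitabilities (E/h, kJ/s): rudd 1.95, bleak 1.16, gudgeon 0.782, perch 0.576. Add prey in this order while the next type's profitability exceeds the intake rate on those already taken.
Rate on top 1: 1.734. bleak: 1.16 < 1.734 → exclude; stop.
Optimal diet: rudd — 1 of 4 types.

1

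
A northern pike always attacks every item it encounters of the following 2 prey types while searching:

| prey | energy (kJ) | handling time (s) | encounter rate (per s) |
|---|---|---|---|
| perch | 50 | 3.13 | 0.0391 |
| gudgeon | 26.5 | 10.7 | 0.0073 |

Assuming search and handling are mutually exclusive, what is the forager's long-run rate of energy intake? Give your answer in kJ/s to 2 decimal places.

1.79 kJ/s

Energy encountered per unit search time: 0.0391×50 + 0.0073×26.5 = 2.148 kJ/s.
Handling time per unit search time: 0.0391×3.13 + 0.0073×10.7 = 0.2005.
Rate = 2.148/(1 + 0.2005) = 1.79 kJ/s.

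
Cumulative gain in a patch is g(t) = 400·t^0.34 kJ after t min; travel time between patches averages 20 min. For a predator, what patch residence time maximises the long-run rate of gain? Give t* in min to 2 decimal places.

By the marginal value theorem, leave when the instantaneous gain rate g'(t) equals the habitat-wide average g(t)/(T + t).
g'(t) = 0.34·400·t^-0.66. Setting 0.34·400·t^-0.66 = 400·t^0.34/(20+t) gives 0.34(20+t) = t, so 0.66·t = 0.34×20.
t* = 0.34×20/0.66 = 10.3 min.

10.30 min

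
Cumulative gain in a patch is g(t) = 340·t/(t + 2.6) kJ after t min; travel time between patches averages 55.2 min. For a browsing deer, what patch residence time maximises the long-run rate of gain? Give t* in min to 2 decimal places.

Optimal t* satisfies g'(t*) = g(t*)/(T + t*).
g'(t) = 340·2.6/(t + 2.6)². Setting 340·2.6/(t+2.6)² = 340t/[(t+2.6)(55.2+t)] gives 2.6(55.2+t) = t(t+2.6), so t² = 2.6×55.2 = 143.5.
t* = √143.5 = 11.98 min.

11.98 min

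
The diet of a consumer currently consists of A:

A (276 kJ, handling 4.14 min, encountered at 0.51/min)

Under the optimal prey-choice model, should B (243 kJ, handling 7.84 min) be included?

On A alone, R = ΣλE/(1+Σλh) = 140.8/3.111 = 45.24 kJ/min.
B: E/h = 243/7.84 = 30.99 kJ/min.
Since 30.99 < R, time spent handling B is better spent searching.

No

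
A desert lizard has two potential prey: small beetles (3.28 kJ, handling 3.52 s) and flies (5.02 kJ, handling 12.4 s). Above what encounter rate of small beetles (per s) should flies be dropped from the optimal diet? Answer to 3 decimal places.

The zero-one rule: include flies iff E₂/h₂ > λE₁/(1+λh₁). Equality gives the switch point.
λE₁h₂ = E₂ + λE₂h₁ ⇒ λ = E₂/(E₁h₂ − E₂h₁) = 5.02/(40.67 − 17.67) = 0.2182 per s.

0.218 per s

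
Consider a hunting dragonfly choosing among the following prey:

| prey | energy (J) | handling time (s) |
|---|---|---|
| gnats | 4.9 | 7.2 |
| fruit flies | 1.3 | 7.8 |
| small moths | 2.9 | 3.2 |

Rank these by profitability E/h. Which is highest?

Profitability E/h (J/s): gnats = 4.9/7.2 = 0.681, fruit flies = 1.3/7.8 = 0.167, small moths = 2.9/3.2 = 0.906.
Ranked: small moths > gnats > fruit flies.

small moths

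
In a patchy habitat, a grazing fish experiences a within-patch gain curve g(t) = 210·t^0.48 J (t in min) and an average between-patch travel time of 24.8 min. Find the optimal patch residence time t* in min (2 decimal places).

22.89 min

Optimal t* satisfies g'(t*) = g(t*)/(T + t*).
g'(t) = 0.48·210·t^-0.52. Setting 0.48·210·t^-0.52 = 210·t^0.48/(24.8+t) gives 0.48(24.8+t) = t, so 0.52·t = 0.48×24.8.
t* = 0.48×24.8/0.52 = 22.89 min.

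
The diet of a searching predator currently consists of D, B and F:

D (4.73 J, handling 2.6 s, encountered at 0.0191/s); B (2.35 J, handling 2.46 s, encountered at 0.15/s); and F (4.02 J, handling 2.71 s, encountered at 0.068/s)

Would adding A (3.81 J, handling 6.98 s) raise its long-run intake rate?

Yes

Intake rate on the current diet: R = (0.0191×4.73 + 0.15×2.35 + 0.068×4.02) / (1 + 0.0191×2.6 + 0.15×2.46 + 0.068×2.71) = 0.7162/1.603 = 0.4468 J/s.
Profitability of A: 3.81/6.98 = 0.5458 J/s.
Since 0.5458 > R, including A increases the long-run rate.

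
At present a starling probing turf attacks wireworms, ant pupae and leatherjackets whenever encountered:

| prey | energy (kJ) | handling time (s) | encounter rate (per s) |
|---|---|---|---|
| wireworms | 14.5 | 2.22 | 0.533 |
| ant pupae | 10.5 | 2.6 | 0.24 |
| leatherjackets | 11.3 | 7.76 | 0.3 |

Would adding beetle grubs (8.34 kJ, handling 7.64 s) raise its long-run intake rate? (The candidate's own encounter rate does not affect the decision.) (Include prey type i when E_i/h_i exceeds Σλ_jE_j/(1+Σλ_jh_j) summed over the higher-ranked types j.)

No

Current rate: (0.533×14.5 + 0.24×10.5 + 0.3×11.3)/(1 + 0.533×2.22 + 0.24×2.6 + 0.3×7.76) = 2.656 kJ/s.
beetle grubs: E/h = 8.34/7.64 = 1.092 kJ/s.
Since 1.092 < R, time spent handling beetle grubs is better spent searching.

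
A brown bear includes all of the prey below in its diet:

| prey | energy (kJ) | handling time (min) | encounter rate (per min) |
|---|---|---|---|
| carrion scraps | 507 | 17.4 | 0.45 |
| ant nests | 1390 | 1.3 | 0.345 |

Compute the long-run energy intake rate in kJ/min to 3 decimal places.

R = Σλ_iE_i / (1 + Σλ_ih_i)
Numerator: 0.45×507 + 0.345×1390 = 707.7
Denominator: 1 + 0.45×17.4 + 0.345×1.3 = 9.278
R = 707.7/9.278 = 76.27 kJ/min

76.273 kJ/min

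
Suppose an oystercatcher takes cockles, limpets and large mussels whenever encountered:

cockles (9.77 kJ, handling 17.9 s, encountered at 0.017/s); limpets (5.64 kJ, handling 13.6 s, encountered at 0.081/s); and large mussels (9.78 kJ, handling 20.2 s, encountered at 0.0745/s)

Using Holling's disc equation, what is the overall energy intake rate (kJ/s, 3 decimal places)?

0.346 kJ/s

Energy encountered per unit search time: 0.017×9.77 + 0.081×5.64 + 0.0745×9.78 = 1.352 kJ/s.
Handling time per unit search time: 0.017×17.9 + 0.081×13.6 + 0.0745×20.2 = 2.911.
Rate = 1.352/(1 + 2.911) = 0.3456 kJ/s.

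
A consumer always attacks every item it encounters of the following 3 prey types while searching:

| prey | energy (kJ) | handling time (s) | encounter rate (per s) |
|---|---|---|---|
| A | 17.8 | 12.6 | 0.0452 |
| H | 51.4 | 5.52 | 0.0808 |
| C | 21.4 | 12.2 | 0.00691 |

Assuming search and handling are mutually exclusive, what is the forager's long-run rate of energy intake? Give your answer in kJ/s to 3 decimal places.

R = Σλ_iE_i / (1 + Σλ_ih_i)
Numerator: 0.0452×17.8 + 0.0808×51.4 + 0.00691×21.4 = 5.106
Denominator: 1 + 0.0452×12.6 + 0.0808×5.52 + 0.00691×12.2 = 2.1
R = 5.106/2.1 = 2.431 kJ/s

2.431 kJ/s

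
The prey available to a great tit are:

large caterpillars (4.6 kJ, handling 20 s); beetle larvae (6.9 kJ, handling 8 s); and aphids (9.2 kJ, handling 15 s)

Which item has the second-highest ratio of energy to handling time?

In descending order of E/h:
beetle larvae: 6.9/8 = 0.863 kJ/s
aphids: 9.2/15 = 0.613 kJ/s
large caterpillars: 4.6/20 = 0.23 kJ/s

aphids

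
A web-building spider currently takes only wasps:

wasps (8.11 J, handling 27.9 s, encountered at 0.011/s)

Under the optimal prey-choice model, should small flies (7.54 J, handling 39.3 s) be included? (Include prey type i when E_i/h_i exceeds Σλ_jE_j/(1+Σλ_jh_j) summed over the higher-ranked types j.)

On wasps alone, R = ΣλE/(1+Σλh) = 0.08921/1.307 = 0.06826 J/s.
small flies: E/h = 7.54/39.3 = 0.1919 J/s.
Since 0.1919 > R, including small flies increases the long-run rate.

Yes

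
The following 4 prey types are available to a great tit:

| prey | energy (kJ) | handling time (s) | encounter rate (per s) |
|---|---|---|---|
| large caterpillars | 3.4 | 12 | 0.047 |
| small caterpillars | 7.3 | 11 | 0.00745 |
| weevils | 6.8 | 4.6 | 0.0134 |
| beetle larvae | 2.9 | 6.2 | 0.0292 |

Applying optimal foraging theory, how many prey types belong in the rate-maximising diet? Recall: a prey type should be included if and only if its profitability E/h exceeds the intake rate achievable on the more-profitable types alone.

Rank by E/h (kJ/s): weevils 1.48, small caterpillars 0.664, beetle larvae 0.468, large caterpillars 0.283. Include each in turn until the next type's E/h falls below the running intake rate.
Rate on top 1: 0.08583. small caterpillars: 0.664 > 0.08583 → include.
Rate on top 2: 0.1272. beetle larvae: 0.468 > 0.1272 → include.
Rate on top 3: 0.1738. large caterpillars: 0.283 > 0.1738 → include.
Optimal diet: weevils, small caterpillars, beetle larvae, large caterpillars — 4 of 4 types.

4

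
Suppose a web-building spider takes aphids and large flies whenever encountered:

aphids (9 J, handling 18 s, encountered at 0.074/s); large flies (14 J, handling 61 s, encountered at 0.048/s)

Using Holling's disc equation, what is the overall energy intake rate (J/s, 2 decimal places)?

0.25 J/s

R = Σλ_iE_i / (1 + Σλ_ih_i)
Numerator: 0.074×9 + 0.048×14 = 1.338
Denominator: 1 + 0.074×18 + 0.048×61 = 5.26
R = 1.338/5.26 = 0.2544 J/s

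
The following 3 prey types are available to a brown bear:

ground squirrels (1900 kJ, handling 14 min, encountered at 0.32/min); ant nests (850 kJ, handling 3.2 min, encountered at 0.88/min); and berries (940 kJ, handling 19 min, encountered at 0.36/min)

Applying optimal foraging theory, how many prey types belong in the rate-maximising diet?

1

E/h in descending order: ant nests 266, ground squirrels 136, berries 49.5 kJ/min. The optimal diet is the largest prefix of this list for which every included type satisfies E_i/h_i > R on the types above it.
Rate on top 1: 196. ground squirrels: 136 < 196 → exclude; stop.
Optimal diet: ant nests — 1 of 3 types.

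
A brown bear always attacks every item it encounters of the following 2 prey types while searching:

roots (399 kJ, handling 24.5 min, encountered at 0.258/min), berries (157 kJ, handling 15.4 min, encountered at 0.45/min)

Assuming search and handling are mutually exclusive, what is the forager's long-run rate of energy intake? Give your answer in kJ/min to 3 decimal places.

12.181 kJ/min

R = Σλ_iE_i / (1 + Σλ_ih_i)
Numerator: 0.258×399 + 0.45×157 = 173.6
Denominator: 1 + 0.258×24.5 + 0.45×15.4 = 14.25
R = 173.6/14.25 = 12.18 kJ/min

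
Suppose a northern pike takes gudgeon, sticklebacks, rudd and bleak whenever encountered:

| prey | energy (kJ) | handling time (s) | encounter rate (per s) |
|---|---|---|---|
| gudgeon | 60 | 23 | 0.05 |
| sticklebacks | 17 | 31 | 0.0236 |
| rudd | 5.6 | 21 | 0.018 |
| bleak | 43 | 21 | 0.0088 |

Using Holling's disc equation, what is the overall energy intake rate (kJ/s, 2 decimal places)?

Energy encountered per unit search time: 0.05×60 + 0.0236×17 + 0.018×5.6 + 0.0088×43 = 3.88 kJ/s.
Handling time per unit search time: 0.05×23 + 0.0236×31 + 0.018×21 + 0.0088×21 = 2.444.
Rate = 3.88/(1 + 2.444) = 1.127 kJ/s.

1.13 kJ/s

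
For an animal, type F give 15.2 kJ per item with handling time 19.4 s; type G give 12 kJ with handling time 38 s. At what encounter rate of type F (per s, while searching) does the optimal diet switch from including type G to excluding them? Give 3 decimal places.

At the threshold, the rate on type F alone equals the profitability of type G: λ·15.2/(1 + λ·19.4) = 12/38 = 0.3158.
Rearranging, λ(15.2 − 0.3158×19.4) = 0.3158, so λ = 0.3158/9.074 = 0.0348 per s.

0.035 per s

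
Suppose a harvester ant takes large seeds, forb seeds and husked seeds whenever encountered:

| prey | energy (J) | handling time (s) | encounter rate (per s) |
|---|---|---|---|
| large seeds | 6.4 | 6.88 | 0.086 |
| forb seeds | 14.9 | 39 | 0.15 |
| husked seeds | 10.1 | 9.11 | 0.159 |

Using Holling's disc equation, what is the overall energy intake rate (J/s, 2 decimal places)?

0.49 J/s

R = (0.086×6.4 + 0.15×14.9 + 0.159×10.1) / (1 + 0.086×6.88 + 0.15×39 + 0.159×9.11) = 4.391/8.89 = 0.494 J/s.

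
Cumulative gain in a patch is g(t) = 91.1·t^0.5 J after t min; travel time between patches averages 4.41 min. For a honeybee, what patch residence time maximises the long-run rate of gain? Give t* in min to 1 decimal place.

4.4 min

Optimal t* satisfies g'(t*) = g(t*)/(T + t*).
g'(t) = 0.5·91.1·t^-0.5. Setting 0.5·91.1·t^-0.5 = 91.1·t^0.5/(4.41+t) gives 0.5(4.41+t) = t, so 0.50·t = 0.5×4.41.
t* = 0.5×4.41/0.50 = 4.41 min.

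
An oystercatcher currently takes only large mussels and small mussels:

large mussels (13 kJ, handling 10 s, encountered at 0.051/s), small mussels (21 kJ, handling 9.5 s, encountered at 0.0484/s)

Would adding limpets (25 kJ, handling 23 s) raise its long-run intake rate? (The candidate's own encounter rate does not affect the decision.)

Yes

Intake rate on the current diet: R = (0.051×13 + 0.0484×21) / (1 + 0.051×10 + 0.0484×9.5) = 1.679/1.97 = 0.8526 kJ/s.
limpets: E/h = 25/23 = 1.087 kJ/s.
1.087 > 0.8526, so adding limpets raises the average — include it.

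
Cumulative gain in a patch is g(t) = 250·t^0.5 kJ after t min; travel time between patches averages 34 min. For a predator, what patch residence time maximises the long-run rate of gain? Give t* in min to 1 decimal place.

Maximise g(t)/(T+t): set derivative to zero → g'(t)(T+t) = g(t).
g'(t) = 0.5·250·t^-0.5. Setting 0.5·250·t^-0.5 = 250·t^0.5/(34+t) gives 0.5(34+t) = t, so 0.50·t = 0.5×34.
t* = 0.5×34/0.50 = 34 min.

34.0 min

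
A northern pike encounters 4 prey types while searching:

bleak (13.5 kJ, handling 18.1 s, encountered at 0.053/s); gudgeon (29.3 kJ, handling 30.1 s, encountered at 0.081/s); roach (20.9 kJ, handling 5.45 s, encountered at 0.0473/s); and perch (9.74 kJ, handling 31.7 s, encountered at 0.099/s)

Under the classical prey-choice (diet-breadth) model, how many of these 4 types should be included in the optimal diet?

E/h in descending order: roach 3.83, gudgeon 0.973, bleak 0.746, perch 0.307 kJ/s. The optimal diet is the largest prefix of this list for which every included type satisfies E_i/h_i > R on the types above it.
Rate on top 1: 0.786. gudgeon: 0.973 > 0.786 → include.
Rate on top 2: 0.9096. bleak: 0.746 < 0.9096 → exclude; stop.
Optimal diet: roach, gudgeon — 2 of 4 types.

2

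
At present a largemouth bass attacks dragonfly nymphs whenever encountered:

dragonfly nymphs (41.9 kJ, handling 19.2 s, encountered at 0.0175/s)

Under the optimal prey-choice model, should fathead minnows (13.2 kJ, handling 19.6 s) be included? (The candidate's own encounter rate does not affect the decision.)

Yes

On dragonfly nymphs alone, R = ΣλE/(1+Σλh) = 0.7333/1.336 = 0.5488 kJ/s.
fathead minnows: E/h = 13.2/19.6 = 0.6735 kJ/s.
Since 0.6735 > R, including fathead minnows increases the long-run rate.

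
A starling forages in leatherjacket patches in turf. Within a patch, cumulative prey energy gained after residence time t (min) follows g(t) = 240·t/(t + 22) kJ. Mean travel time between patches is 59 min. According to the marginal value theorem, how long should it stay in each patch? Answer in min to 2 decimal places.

36.03 min

Optimal t* satisfies g'(t*) = g(t*)/(T + t*).
g'(t) = 240·22/(t + 22)². Setting 240·22/(t+22)² = 240t/[(t+22)(59+t)] gives 22(59+t) = t(t+22), so t² = 22×59 = 1298.
t* = √1298 = 36.03 min.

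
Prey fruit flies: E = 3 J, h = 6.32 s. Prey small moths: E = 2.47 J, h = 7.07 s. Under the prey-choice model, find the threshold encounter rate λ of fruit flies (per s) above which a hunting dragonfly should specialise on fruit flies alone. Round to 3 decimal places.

The zero-one rule: include small moths iff E₂/h₂ > λE₁/(1+λh₁). Equality gives the switch point.
λE₁h₂ = E₂ + λE₂h₁ ⇒ λ = E₂/(E₁h₂ − E₂h₁) = 2.47/(21.21 − 15.61) = 0.4411 per s.

0.441 per s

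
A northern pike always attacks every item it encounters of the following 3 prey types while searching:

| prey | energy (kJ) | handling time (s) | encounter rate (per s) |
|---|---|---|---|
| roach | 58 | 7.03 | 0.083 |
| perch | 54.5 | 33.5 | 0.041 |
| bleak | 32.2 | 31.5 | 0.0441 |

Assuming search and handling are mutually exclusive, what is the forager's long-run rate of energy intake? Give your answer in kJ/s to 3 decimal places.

Energy encountered per unit search time: 0.083×58 + 0.041×54.5 + 0.0441×32.2 = 8.469 kJ/s.
Handling time per unit search time: 0.083×7.03 + 0.041×33.5 + 0.0441×31.5 = 3.346.
Rate = 8.469/(1 + 3.346) = 1.949 kJ/s.

1.949 kJ/s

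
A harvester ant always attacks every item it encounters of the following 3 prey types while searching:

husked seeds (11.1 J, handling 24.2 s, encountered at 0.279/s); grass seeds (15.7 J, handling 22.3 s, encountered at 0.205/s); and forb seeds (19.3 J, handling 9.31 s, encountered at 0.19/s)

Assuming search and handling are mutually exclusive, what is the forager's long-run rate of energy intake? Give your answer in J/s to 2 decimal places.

Energy encountered per unit search time: 0.279×11.1 + 0.205×15.7 + 0.19×19.3 = 9.982 J/s.
Handling time per unit search time: 0.279×24.2 + 0.205×22.3 + 0.19×9.31 = 13.09.
Rate = 9.982/(1 + 13.09) = 0.7084 J/s.

0.71 J/s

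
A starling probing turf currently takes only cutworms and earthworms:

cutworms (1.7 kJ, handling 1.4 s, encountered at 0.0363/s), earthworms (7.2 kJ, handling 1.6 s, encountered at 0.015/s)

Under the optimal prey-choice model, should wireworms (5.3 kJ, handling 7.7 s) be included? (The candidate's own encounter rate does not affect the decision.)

Intake rate on the current diet: R = (0.0363×1.7 + 0.015×7.2) / (1 + 0.0363×1.4 + 0.015×1.6) = 0.1697/1.075 = 0.1579 kJ/s.
wireworms: E/h = 5.3/7.7 = 0.6883 kJ/s.
Since 0.6883 > R, including wireworms increases the long-run rate.

Yes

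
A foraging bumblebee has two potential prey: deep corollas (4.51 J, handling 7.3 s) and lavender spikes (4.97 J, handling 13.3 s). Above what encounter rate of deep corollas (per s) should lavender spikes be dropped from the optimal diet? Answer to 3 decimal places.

At the threshold, the rate on deep corollas alone equals the profitability of lavender spikes: λ·4.51/(1 + λ·7.3) = 4.97/13.3 = 0.3737.
Rearranging, λ(4.51 − 0.3737×7.3) = 0.3737, so λ = 0.3737/1.782 = 0.2097 per s.

0.210 per s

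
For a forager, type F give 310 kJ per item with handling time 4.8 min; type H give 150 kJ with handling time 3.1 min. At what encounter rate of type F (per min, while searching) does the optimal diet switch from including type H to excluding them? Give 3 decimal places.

At the threshold, the rate on type F alone equals the profitability of type H: λ·310/(1 + λ·4.8) = 150/3.1 = 48.39.
Rearranging, λ(310 − 48.39×4.8) = 48.39, so λ = 48.39/77.74 = 0.6224 per min.

0.622 per min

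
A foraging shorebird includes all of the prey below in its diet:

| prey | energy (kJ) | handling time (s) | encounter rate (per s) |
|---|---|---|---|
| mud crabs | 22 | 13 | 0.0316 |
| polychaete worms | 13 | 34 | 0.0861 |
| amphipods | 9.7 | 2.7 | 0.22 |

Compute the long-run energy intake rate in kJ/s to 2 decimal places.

R = Σλ_iE_i / (1 + Σλ_ih_i)
Numerator: 0.0316×22 + 0.0861×13 + 0.22×9.7 = 3.949
Denominator: 1 + 0.0316×13 + 0.0861×34 + 0.22×2.7 = 4.932
R = 3.949/4.932 = 0.8006 kJ/s

0.80 kJ/s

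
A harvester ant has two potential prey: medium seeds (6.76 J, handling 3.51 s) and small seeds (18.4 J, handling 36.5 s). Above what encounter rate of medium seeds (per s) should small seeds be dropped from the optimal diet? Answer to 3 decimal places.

0.101 per s

At the threshold, the rate on medium seeds alone equals the profitability of small seeds: λ·6.76/(1 + λ·3.51) = 18.4/36.5 = 0.5041.
Rearranging, λ(6.76 − 0.5041×3.51) = 0.5041, so λ = 0.5041/4.991 = 0.101 per s.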